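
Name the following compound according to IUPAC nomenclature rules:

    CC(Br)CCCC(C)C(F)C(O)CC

9-bromo-4-fluoro-5-methyldecan-3-ol

The longest carbon chain that includes the –OH group has 10 carbons, so the parent hydride is decane.
The highest-priority functional group is an alcohol (–OH), so the name ends in -ol.
Choose the numbering such that numbering from this end puts the hydroxyl group at C-3 rather than C-8.
That gives the hydroxyl at C-3; a bromo group at C-9; a fluoro group at C-4; a methyl group at C-5.
Substituent prefixes are cited in alphabetical order (multiplying prefixes like di-/tri- are ignored for ordering).
Assembling the pieces gives 9-bromo-4-fluoro-5-methyldecan-3-ol.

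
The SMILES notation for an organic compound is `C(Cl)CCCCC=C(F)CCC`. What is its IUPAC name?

Counting along the main chain through the multiple bond gives 10 carbons: the parent is decane.
The chain contains a C=C double bond, so the unsaturation ending is -ene.
Number the chain so that numbering from this end puts the double bond at C-4 rather than C-6.
That gives the double bond between C-4 and C-5; a chloro group at C-10; a fluoro group at C-4.
Substituent prefixes are cited in alphabetical order (multiplying prefixes like di-/tri- are ignored for ordering).
Assembling the pieces gives 10-chloro-4-fluorodec-4-ene.

10-chloro-4-fluorodec-4-ene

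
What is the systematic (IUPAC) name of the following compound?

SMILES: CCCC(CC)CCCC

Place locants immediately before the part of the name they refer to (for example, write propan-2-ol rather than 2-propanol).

4-ethyloctane

The parent chain contains 8 carbons (octane).
The numbering direction is chosen so that the substituent locant set {4} is lower than {5} at the first point of difference.
With this numbering: an ethyl group at C-4.
Assembling the pieces gives 4-ethyloctane.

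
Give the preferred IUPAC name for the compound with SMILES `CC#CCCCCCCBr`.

Counting along the main chain through the multiple bond gives 9 carbons: the parent is nonane.
A C≡C triple bond in the chain gives the infix -yne-.
The numbering direction is chosen so that numbering from this end puts the triple bond at C-2 rather than C-7.
That gives the triple bond between C-2 and C-3; a bromo group at C-9.
The name is 9-bromonon-2-yne.

9-bromonon-2-yne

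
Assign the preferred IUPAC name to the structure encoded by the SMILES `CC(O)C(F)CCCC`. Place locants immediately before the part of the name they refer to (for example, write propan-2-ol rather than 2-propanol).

3-fluoroheptan-2-ol

The longest carbon chain that includes the –OH group has 7 carbons, so the parent hydride is heptane.
An alcohol (–OH) is the principal characteristic group, giving the suffix -ol.
The numbering direction is chosen so that numbering from this end puts the hydroxyl group at C-2 rather than C-6.
That gives the hydroxyl at C-2; a fluoro group at C-3.
Putting it together: 3-fluoroheptan-2-ol.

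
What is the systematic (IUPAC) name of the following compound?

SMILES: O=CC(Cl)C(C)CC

2-chloro-3-methylpentanal

The longest carbon chain that includes the –CHO group has 5 carbons, so the parent hydride is pentane.
An aldehyde (terminal –CHO) is the principal characteristic group, giving the suffix -al.
Choose the numbering such that the aldehyde carbon is C-1 by definition.
That gives a chloro group at C-2; a methyl group at C-3.
Substituent prefixes are cited in alphabetical order (multiplying prefixes like di-/tri- are ignored for ordering).
Putting it together: 2-chloro-3-methylpentanal.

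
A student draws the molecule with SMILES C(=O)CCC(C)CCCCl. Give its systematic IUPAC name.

Counting along the main chain through the –CHO group gives 7 carbons: the parent is heptane.
The highest-priority functional group is an aldehyde (terminal –CHO), so the name ends in -al.
The numbering direction is chosen so that the aldehyde carbon is C-1 by definition.
With this numbering: a chloro group at C-7; a methyl group at C-4.
Substituent prefixes are cited in alphabetical order (multiplying prefixes like di-/tri- are ignored for ordering).
The name is 7-chloro-4-methylheptanal.

7-chloro-4-methylheptanal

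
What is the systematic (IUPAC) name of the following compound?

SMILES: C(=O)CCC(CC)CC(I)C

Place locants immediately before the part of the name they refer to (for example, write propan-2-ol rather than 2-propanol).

4-ethyl-6-iodoheptanal

Counting along the main chain through the –CHO group gives 7 carbons: the parent is heptane.
The highest-priority functional group is an aldehyde (terminal –CHO), so the name ends in -al.
Number the chain so that the aldehyde carbon is C-1 by definition.
With this numbering: an ethyl group at C-4; an iodo group at C-6.
Prefixes are listed alphabetically: ethyl, iodo.
The name is 4-ethyl-6-iodoheptanal.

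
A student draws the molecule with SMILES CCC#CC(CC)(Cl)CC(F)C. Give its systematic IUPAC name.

5-chloro-5-ethyl-7-fluorooct-3-yne

The longest chain bearing the multiple bond is 8 carbons long (octane).
The chain contains a C≡C triple bond, so the unsaturation ending is -yne.
Choose the numbering such that numbering from this end puts the triple bond at C-3 rather than C-5.
This places the triple bond between C-3 and C-4; a chloro group at C-5; an ethyl group at C-5; a fluoro group at C-7.
Prefixes are listed alphabetically: chloro, ethyl, fluoro.
Putting it together: 5-chloro-5-ethyl-7-fluorooct-3-yne.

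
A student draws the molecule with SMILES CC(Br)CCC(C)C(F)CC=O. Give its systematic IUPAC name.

The longest chain bearing the –CHO group is 8 carbons long (octane).
The highest-priority functional group is an aldehyde (terminal –CHO), so the name ends in -al.
Choose the numbering such that the aldehyde carbon is C-1 by definition.
That gives a bromo group at C-7; a fluoro group at C-3; a methyl group at C-4.
Substituent prefixes are cited in alphabetical order (multiplying prefixes like di-/tri- are ignored for ordering).
The name is 7-bromo-3-fluoro-4-methyloctanal.

7-bromo-3-fluoro-4-methyloctanal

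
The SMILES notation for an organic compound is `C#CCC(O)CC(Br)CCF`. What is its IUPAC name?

The longest chain bearing the –OH group and the multiple bond is 8 carbons long (octane).
The principal characteristic group is an alcohol (–OH), named with the suffix -ol.
There is one C≡C triple bond, indicated by the ending -yne.
Number the chain so that numbering from this end puts the hydroxyl group at C-4 rather than C-5.
That gives the hydroxyl at C-4; the triple bond between C-1 and C-2; a bromo group at C-6; a fluoro group at C-8.
Substituent prefixes are cited in alphabetical order (multiplying prefixes like di-/tri- are ignored for ordering).
Putting it together: 6-bromo-8-fluorooct-1-yn-4-ol.

6-bromo-8-fluorooct-1-yn-4-ol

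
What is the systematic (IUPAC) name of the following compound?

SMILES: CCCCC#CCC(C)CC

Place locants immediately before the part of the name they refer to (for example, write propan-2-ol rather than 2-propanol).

Counting along the main chain through the multiple bond gives 10 carbons: the parent is decane.
There is one C≡C triple bond, indicated by the ending -yne.
Number the chain so that the substituent locant set {3} is lower than {8} at the first point of difference.
With this numbering: the triple bond between C-5 and C-6; a methyl group at C-3.
Putting it together: 3-methyldec-5-yne.

3-methyldec-5-yne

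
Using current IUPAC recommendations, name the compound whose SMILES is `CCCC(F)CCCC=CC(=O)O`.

7-fluorodec-2-enoic acid

The longest carbon chain that includes the –COOH group and the multiple bond has 10 carbons, so the parent hydride is decane.
The principal characteristic group is a carboxylic acid (terminal –COOH), named with the suffix -oic acid.
A C=C double bond in the chain gives the infix -ene-.
Choose the numbering such that the carboxylic acid carbon is C-1 by definition.
That gives the double bond between C-2 and C-3; a fluoro group at C-7.
Putting it together: 7-fluorodec-2-enoic acid.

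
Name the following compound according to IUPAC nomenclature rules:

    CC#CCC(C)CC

Counting along the main chain through the multiple bond gives 7 carbons: the parent is heptane.
The chain contains a C≡C triple bond, so the unsaturation ending is -yne.
Choose the numbering such that numbering from this end puts the triple bond at C-2 rather than C-5.
That gives the triple bond between C-2 and C-3; a methyl group at C-5.
Putting it together: 5-methylhept-2-yne.

5-methylhept-2-yne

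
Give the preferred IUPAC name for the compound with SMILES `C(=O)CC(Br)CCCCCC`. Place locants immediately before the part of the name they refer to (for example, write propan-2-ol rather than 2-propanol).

The longest chain bearing the –CHO group is 9 carbons long (nonane).
The principal characteristic group is an aldehyde (terminal –CHO), named with the suffix -al.
Choose the numbering such that the aldehyde carbon is C-1 by definition.
That gives a bromo group at C-3.
Assembling the pieces gives 3-bromononanal.

3-bromononanal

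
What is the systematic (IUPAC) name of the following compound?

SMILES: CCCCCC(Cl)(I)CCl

The longest carbon chain is 7 atoms: the parent is heptane.
Number the chain so that the substituent locant set {1,2,2} is lower than {6,6,7} at the first point of difference.
This places chloro groups at C-1 and C-2; an iodo group at C-2.
Substituent prefixes are cited in alphabetical order (multiplying prefixes like di-/tri- are ignored for ordering).
The name is 1,2-dichloro-2-iodoheptane.

1,2-dichloro-2-iodoheptane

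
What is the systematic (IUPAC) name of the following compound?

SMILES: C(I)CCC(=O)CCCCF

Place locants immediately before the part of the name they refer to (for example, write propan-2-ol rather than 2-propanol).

The longest carbon chain that includes the carbonyl has 8 carbons, so the parent hydride is octane.
The highest-priority functional group is a ketone (C=O on an internal carbon), so the name ends in -one.
Choose the numbering such that numbering from this end puts the carbonyl group at C-4 rather than C-5.
With this numbering: the carbonyl at C-4; a fluoro group at C-8; an iodo group at C-1.
Substituent prefixes are cited in alphabetical order (multiplying prefixes like di-/tri- are ignored for ordering).
The name is 8-fluoro-1-iodooctan-4-one.

8-fluoro-1-iodooctan-4-one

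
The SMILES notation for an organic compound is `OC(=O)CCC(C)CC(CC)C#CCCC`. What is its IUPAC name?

6-ethyl-4-methylundec-7-ynoic acid

The longest carbon chain that includes the –COOH group and the multiple bond has 11 carbons, so the parent hydride is undecane.
The principal characteristic group is a carboxylic acid (terminal –COOH), named with the suffix -oic acid.
A C≡C triple bond in the chain gives the infix -yne-.
Choose the numbering such that the carboxylic acid carbon is C-1 by definition.
This places the triple bond between C-7 and C-8; an ethyl group at C-6; a methyl group at C-4.
Substituent prefixes are cited in alphabetical order (multiplying prefixes like di-/tri- are ignored for ordering).
Putting it together: 6-ethyl-4-methylundec-7-ynoic acid.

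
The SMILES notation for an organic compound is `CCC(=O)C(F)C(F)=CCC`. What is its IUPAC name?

Counting along the main chain through the carbonyl and the multiple bond gives 8 carbons: the parent is octane.
The highest-priority functional group is a ketone (C=O on an internal carbon), so the name ends in -one.
A C=C double bond in the chain gives the infix -ene-.
Number the chain so that numbering from this end puts the carbonyl group at C-3 rather than C-6.
With this numbering: the carbonyl at C-3; the double bond between C-5 and C-6; fluoro groups at C-4 and C-5.
The name is 4,5-difluorooct-5-en-3-one.

4,5-difluorooct-5-en-3-one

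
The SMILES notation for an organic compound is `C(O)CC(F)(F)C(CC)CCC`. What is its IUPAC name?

The longest carbon chain that includes the –OH group has 7 carbons, so the parent hydride is heptane.
The highest-priority functional group is an alcohol (–OH), so the name ends in -ol.
The numbering direction is chosen so that numbering from this end puts the hydroxyl group at C-1 rather than C-7.
That gives the hydroxyl at C-1; an ethyl group at C-4; two fluoro groups at C-3.
Substituent prefixes are cited in alphabetical order (multiplying prefixes like di-/tri- are ignored for ordering).
Putting it together: 4-ethyl-3,3-difluoroheptan-1-ol.

4-ethyl-3,3-difluoroheptan-1-ol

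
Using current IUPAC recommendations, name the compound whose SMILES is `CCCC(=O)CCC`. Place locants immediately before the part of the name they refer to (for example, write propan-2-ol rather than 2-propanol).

The longest carbon chain that includes the carbonyl has 7 carbons, so the parent hydride is heptane.
The highest-priority functional group is a ketone (C=O on an internal carbon), so the name ends in -one.
Both numbering directions give the same locant set; either may be used.
With this numbering: the carbonyl at C-4.
The name is heptan-4-one.

heptan-4-one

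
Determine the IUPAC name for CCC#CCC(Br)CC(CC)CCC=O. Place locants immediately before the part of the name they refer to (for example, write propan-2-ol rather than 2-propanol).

6-bromo-4-ethylundec-8-ynal

The longest carbon chain that includes the –CHO group and the multiple bond has 11 carbons, so the parent hydride is undecane.
The highest-priority functional group is an aldehyde (terminal –CHO), so the name ends in -al.
The chain contains a C≡C triple bond, so the unsaturation ending is -yne.
Choose the numbering such that the aldehyde carbon is C-1 by definition.
This places the triple bond between C-8 and C-9; a bromo group at C-6; an ethyl group at C-4.
Prefixes are listed alphabetically: bromo, ethyl.
Assembling the pieces gives 6-bromo-4-ethylundec-8-ynal.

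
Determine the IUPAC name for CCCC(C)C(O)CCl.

The longest chain bearing the –OH group is 6 carbons long (hexane).
The highest-priority functional group is an alcohol (–OH), so the name ends in -ol.
Number the chain so that numbering from this end puts the hydroxyl group at C-2 rather than C-5.
With this numbering: the hydroxyl at C-2; a chloro group at C-1; a methyl group at C-3.
The substituents are ordered alphabetically, ignoring any di-/tri- multipliers.
The name is 1-chloro-3-methylhexan-2-ol.

1-chloro-3-methylhexan-2-ol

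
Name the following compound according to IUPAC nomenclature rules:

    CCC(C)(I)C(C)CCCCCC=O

The longest carbon chain that includes the –CHO group has 10 carbons, so the parent hydride is decane.
An aldehyde (terminal –CHO) is the principal characteristic group, giving the suffix -al.
Choose the numbering such that the aldehyde carbon is C-1 by definition.
That gives an iodo group at C-8; methyl groups at C-7 and C-8.
Substituent prefixes are cited in alphabetical order (multiplying prefixes like di-/tri- are ignored for ordering).
Putting it together: 8-iodo-7,8-dimethyldecanal.

8-iodo-7,8-dimethyldecanal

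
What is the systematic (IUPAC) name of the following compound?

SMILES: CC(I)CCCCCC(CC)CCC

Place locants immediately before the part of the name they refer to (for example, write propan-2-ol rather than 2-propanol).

The longest continuous carbon chain has 11 atoms, so the parent hydride is undecane.
The numbering direction is chosen so that the substituent locant set {2,8} is lower than {4,10} at the first point of difference.
This places an ethyl group at C-8; an iodo group at C-2.
Substituent prefixes are cited in alphabetical order (multiplying prefixes like di-/tri- are ignored for ordering).
Assembling the pieces gives 8-ethyl-2-iodoundecane.

8-ethyl-2-iodoundecane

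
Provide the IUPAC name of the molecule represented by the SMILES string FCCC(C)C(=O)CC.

The longest carbon chain that includes the carbonyl has 6 carbons, so the parent hydride is hexane.
A ketone (C=O on an internal carbon) is the principal characteristic group, giving the suffix -one.
The numbering direction is chosen so that numbering from this end puts the carbonyl group at C-3 rather than C-4.
That gives the carbonyl at C-3; a fluoro group at C-6; a methyl group at C-4.
The substituents are ordered alphabetically, ignoring any di-/tri- multipliers.
The name is 6-fluoro-4-methylhexan-3-one.

6-fluoro-4-methylhexan-3-one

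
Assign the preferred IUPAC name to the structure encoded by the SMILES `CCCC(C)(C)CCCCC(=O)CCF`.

The longest chain bearing the carbonyl is 11 carbons long (undecane).
The principal characteristic group is a ketone (C=O on an internal carbon), named with the suffix -one.
Number the chain so that numbering from this end puts the carbonyl group at C-3 rather than C-9.
With this numbering: the carbonyl at C-3; a fluoro group at C-1; two methyl groups at C-8.
The substituents are ordered alphabetically, ignoring any di-/tri- multipliers.
Putting it together: 1-fluoro-8,8-dimethylundecan-3-one.

1-fluoro-8,8-dimethylundecan-3-one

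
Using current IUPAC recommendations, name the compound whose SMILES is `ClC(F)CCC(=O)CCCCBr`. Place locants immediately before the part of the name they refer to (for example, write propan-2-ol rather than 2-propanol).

8-bromo-1-chloro-1-fluorooctan-4-one

The longest carbon chain that includes the carbonyl has 8 carbons, so the parent hydride is octane.
The highest-priority functional group is a ketone (C=O on an internal carbon), so the name ends in -one.
The numbering direction is chosen so that numbering from this end puts the carbonyl group at C-4 rather than C-5.
That gives the carbonyl at C-4; a bromo group at C-8; a chloro group at C-1; a fluoro group at C-1.
Substituent prefixes are cited in alphabetical order (multiplying prefixes like di-/tri- are ignored for ordering).
Assembling the pieces gives 8-bromo-1-chloro-1-fluorooctan-4-one.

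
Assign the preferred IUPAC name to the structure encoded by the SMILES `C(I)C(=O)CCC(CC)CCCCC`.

5-ethyl-1-iododecan-2-one

The longest chain bearing the carbonyl is 10 carbons long (decane).
The principal characteristic group is a ketone (C=O on an internal carbon), named with the suffix -one.
Number the chain so that numbering from this end puts the carbonyl group at C-2 rather than C-9.
That gives the carbonyl at C-2; an ethyl group at C-5; an iodo group at C-1.
The substituents are ordered alphabetically, ignoring any di-/tri- multipliers.
Putting it together: 5-ethyl-1-iododecan-2-one.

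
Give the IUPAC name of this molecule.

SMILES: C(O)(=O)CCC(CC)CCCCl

The longest carbon chain that includes the –COOH group has 7 carbons, so the parent hydride is heptane.
The principal characteristic group is a carboxylic acid (terminal –COOH), named with the suffix -oic acid.
Choose the numbering such that the carboxylic acid carbon is C-1 by definition.
This places a chloro group at C-7; an ethyl group at C-4.
Prefixes are listed alphabetically: chloro, ethyl.
Assembling the pieces gives 7-chloro-4-ethylheptanoic acid.

7-chloro-4-ethylheptanoic acid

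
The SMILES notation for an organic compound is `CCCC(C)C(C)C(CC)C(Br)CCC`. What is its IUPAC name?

4-bromo-5-ethyl-6,7-dimethyldecane

The longest carbon chain is 10 atoms: the parent is decane.
The numbering direction is chosen so that the locant sets are identical either way, so the alphabetically earlier bromo substituent takes the lower locant (4 rather than 7).
With this numbering: a bromo group at C-4; an ethyl group at C-5; methyl groups at C-6 and C-7.
Substituent prefixes are cited in alphabetical order (multiplying prefixes like di-/tri- are ignored for ordering).
Assembling the pieces gives 4-bromo-5-ethyl-6,7-dimethyldecane.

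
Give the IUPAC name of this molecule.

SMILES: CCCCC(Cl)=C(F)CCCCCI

5-chloro-6-fluoro-11-iodoundec-5-ene

The longest chain bearing the multiple bond is 11 carbons long (undecane).
A C=C double bond in the chain gives the infix -ene-.
The numbering direction is chosen so that numbering from this end puts the double bond at C-5 rather than C-6.
That gives the double bond between C-5 and C-6; a chloro group at C-5; a fluoro group at C-6; an iodo group at C-11.
Substituent prefixes are cited in alphabetical order (multiplying prefixes like di-/tri- are ignored for ordering).
Putting it together: 5-chloro-6-fluoro-11-iodoundec-5-ene.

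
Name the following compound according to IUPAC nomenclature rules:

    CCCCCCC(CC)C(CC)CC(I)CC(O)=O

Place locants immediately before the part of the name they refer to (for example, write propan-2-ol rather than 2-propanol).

5,6-diethyl-3-iodododecanoic acid

The longest chain bearing the –COOH group is 12 carbons long (dodecane).
A carboxylic acid (terminal –COOH) is the principal characteristic group, giving the suffix -oic acid.
Number the chain so that the carboxylic acid carbon is C-1 by definition.
With this numbering: ethyl groups at C-5 and C-6; an iodo group at C-3.
Substituent prefixes are cited in alphabetical order (multiplying prefixes like di-/tri- are ignored for ordering).
Putting it together: 5,6-diethyl-3-iodododecanoic acid.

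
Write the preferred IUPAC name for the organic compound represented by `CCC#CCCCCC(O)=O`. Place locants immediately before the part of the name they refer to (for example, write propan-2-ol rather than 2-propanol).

Counting along the main chain through the –COOH group and the multiple bond gives 9 carbons: the parent is nonane.
The highest-priority functional group is a carboxylic acid (terminal –COOH), so the name ends in -oic acid.
A C≡C triple bond in the chain gives the infix -yne-.
Choose the numbering such that the carboxylic acid carbon is C-1 by definition.
This places the triple bond between C-6 and C-7.
Assembling the pieces gives non-6-ynoic acid.

non-6-ynoic acid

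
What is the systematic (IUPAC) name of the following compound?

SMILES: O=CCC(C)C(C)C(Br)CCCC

5-bromo-3,4-dimethylnonanal

The longest chain bearing the –CHO group is 9 carbons long (nonane).
The highest-priority functional group is an aldehyde (terminal –CHO), so the name ends in -al.
Choose the numbering such that the aldehyde carbon is C-1 by definition.
With this numbering: a bromo group at C-5; methyl groups at C-3 and C-4.
The substituents are ordered alphabetically, ignoring any di-/tri- multipliers.
Putting it together: 5-bromo-3,4-dimethylnonanal.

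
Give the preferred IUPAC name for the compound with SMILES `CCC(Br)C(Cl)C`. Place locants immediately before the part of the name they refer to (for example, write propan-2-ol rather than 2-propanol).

The parent chain contains 5 carbons (pentane).
The numbering direction is chosen so that the substituent locant set {2,3} is lower than {3,4} at the first point of difference.
This places a bromo group at C-3; a chloro group at C-2.
The substituents are ordered alphabetically, ignoring any di-/tri- multipliers.
Assembling the pieces gives 3-bromo-2-chloropentane.

3-bromo-2-chloropentane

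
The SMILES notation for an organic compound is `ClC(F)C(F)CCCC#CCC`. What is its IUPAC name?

9-chloro-8,9-difluoronon-3-yne

Counting along the main chain through the multiple bond gives 9 carbons: the parent is nonane.
There is one C≡C triple bond, indicated by the ending -yne.
The numbering direction is chosen so that numbering from this end puts the triple bond at C-3 rather than C-6.
That gives the triple bond between C-3 and C-4; a chloro group at C-9; fluoro groups at C-8 and C-9.
Prefixes are listed alphabetically: chloro, fluoro.
The name is 9-chloro-8,9-difluoronon-3-yne.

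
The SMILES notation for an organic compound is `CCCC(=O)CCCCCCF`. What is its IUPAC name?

10-fluorodecan-4-one

The longest carbon chain that includes the carbonyl has 10 carbons, so the parent hydride is decane.
A ketone (C=O on an internal carbon) is the principal characteristic group, giving the suffix -one.
The numbering direction is chosen so that numbering from this end puts the carbonyl group at C-4 rather than C-7.
This places the carbonyl at C-4; a fluoro group at C-10.
The name is 10-fluorodecan-4-one.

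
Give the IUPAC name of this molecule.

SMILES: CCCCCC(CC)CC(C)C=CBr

The longest carbon chain that includes the multiple bond has 10 carbons, so the parent hydride is decane.
The chain contains a C=C double bond, so the unsaturation ending is -ene.
Number the chain so that numbering from this end puts the double bond at C-1 rather than C-9.
That gives the double bond between C-1 and C-2; a bromo group at C-1; an ethyl group at C-5; a methyl group at C-3.
Prefixes are listed alphabetically: bromo, ethyl, methyl.
The name is 1-bromo-5-ethyl-3-methyldec-1-ene.

1-bromo-5-ethyl-3-methyldec-1-ene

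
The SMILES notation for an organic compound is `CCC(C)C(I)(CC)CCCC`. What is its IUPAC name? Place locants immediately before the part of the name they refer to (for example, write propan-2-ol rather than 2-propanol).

The parent chain contains 8 carbons (octane).
Choose the numbering such that the substituent locant set {3,4,4} is lower than {5,5,6} at the first point of difference.
This places an ethyl group at C-4; an iodo group at C-4; a methyl group at C-3.
Substituent prefixes are cited in alphabetical order (multiplying prefixes like di-/tri- are ignored for ordering).
The name is 4-ethyl-4-iodo-3-methyloctane.

4-ethyl-4-iodo-3-methyloctane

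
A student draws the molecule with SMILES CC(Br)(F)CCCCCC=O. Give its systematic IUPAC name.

7-bromo-7-fluorooctanal

Counting along the main chain through the –CHO group gives 8 carbons: the parent is octane.
An aldehyde (terminal –CHO) is the principal characteristic group, giving the suffix -al.
Choose the numbering such that the aldehyde carbon is C-1 by definition.
That gives a bromo group at C-7; a fluoro group at C-7.
Substituent prefixes are cited in alphabetical order (multiplying prefixes like di-/tri- are ignored for ordering).
Assembling the pieces gives 7-bromo-7-fluorooctanal.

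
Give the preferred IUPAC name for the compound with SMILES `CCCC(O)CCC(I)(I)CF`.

8-fluoro-7,7-diiodooctan-4-ol

The longest chain bearing the –OH group is 8 carbons long (octane).
The principal characteristic group is an alcohol (–OH), named with the suffix -ol.
The numbering direction is chosen so that numbering from this end puts the hydroxyl group at C-4 rather than C-5.
That gives the hydroxyl at C-4; a fluoro group at C-8; two iodo groups at C-7.
Prefixes are listed alphabetically: fluoro, iodo.
Putting it together: 8-fluoro-7,7-diiodooctan-4-ol.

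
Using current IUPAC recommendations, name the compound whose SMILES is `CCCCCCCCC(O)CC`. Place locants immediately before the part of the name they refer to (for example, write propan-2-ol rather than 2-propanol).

The longest carbon chain that includes the –OH group has 11 carbons, so the parent hydride is undecane.
The principal characteristic group is an alcohol (–OH), named with the suffix -ol.
Choose the numbering such that numbering from this end puts the hydroxyl group at C-3 rather than C-9.
This places the hydroxyl at C-3.
Assembling the pieces gives undecan-3-ol.

undecan-3-ol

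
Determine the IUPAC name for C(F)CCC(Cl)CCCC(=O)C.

6-chloro-9-fluorononan-2-one

Counting along the main chain through the carbonyl gives 9 carbons: the parent is nonane.
A ketone (C=O on an internal carbon) is the principal characteristic group, giving the suffix -one.
Number the chain so that numbering from this end puts the carbonyl group at C-2 rather than C-8.
This places the carbonyl at C-2; a chloro group at C-6; a fluoro group at C-9.
Prefixes are listed alphabetically: chloro, fluoro.
Assembling the pieces gives 6-chloro-9-fluorononan-2-one.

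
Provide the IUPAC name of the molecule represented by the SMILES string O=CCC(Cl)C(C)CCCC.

3-chloro-4-methyloctanal

Counting along the main chain through the –CHO group gives 8 carbons: the parent is octane.
The principal characteristic group is an aldehyde (terminal –CHO), named with the suffix -al.
Choose the numbering such that the aldehyde carbon is C-1 by definition.
That gives a chloro group at C-3; a methyl group at C-4.
Prefixes are listed alphabetically: chloro, methyl.
Assembling the pieces gives 3-chloro-4-methyloctanal.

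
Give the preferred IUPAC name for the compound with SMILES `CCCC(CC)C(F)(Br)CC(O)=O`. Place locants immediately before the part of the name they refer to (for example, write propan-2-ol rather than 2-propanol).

The longest carbon chain that includes the –COOH group has 7 carbons, so the parent hydride is heptane.
A carboxylic acid (terminal –COOH) is the principal characteristic group, giving the suffix -oic acid.
Choose the numbering such that the carboxylic acid carbon is C-1 by definition.
That gives a bromo group at C-3; an ethyl group at C-4; a fluoro group at C-3.
The substituents are ordered alphabetically, ignoring any di-/tri- multipliers.
Assembling the pieces gives 3-bromo-4-ethyl-3-fluoroheptanoic acid.

3-bromo-4-ethyl-3-fluoroheptanoic acid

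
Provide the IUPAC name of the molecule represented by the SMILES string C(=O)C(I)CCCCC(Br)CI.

7-bromo-2,8-diiodooctanal

Counting along the main chain through the –CHO group gives 8 carbons: the parent is octane.
The highest-priority functional group is an aldehyde (terminal –CHO), so the name ends in -al.
Number the chain so that the aldehyde carbon is C-1 by definition.
This places a bromo group at C-7; iodo groups at C-2 and C-8.
Substituent prefixes are cited in alphabetical order (multiplying prefixes like di-/tri- are ignored for ordering).
Putting it together: 7-bromo-2,8-diiodooctanal.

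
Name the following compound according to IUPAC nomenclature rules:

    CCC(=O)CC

The longest carbon chain that includes the carbonyl has 5 carbons, so the parent hydride is pentane.
The principal characteristic group is a ketone (C=O on an internal carbon), named with the suffix -one.
Numbering from either end gives identical locants here.
This places the carbonyl at C-3.
The name is pentan-3-one.

pentan-3-one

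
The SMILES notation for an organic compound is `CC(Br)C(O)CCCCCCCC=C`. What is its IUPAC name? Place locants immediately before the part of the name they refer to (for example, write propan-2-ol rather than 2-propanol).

Counting along the main chain through the –OH group and the multiple bond gives 12 carbons: the parent is dodecane.
The principal characteristic group is an alcohol (–OH), named with the suffix -ol.
There is one C=C double bond, indicated by the ending -ene.
Choose the numbering such that numbering from this end puts the hydroxyl group at C-3 rather than C-10.
That gives the hydroxyl at C-3; the double bond between C-11 and C-12; a bromo group at C-2.
The name is 2-bromododec-11-en-3-ol.

2-bromododec-11-en-3-ol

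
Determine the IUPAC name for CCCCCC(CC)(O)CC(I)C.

The longest carbon chain that includes the –OH group has 9 carbons, so the parent hydride is nonane.
The highest-priority functional group is an alcohol (–OH), so the name ends in -ol.
Number the chain so that numbering from this end puts the hydroxyl group at C-4 rather than C-6.
With this numbering: the hydroxyl at C-4; an ethyl group at C-4; an iodo group at C-2.
The substituents are ordered alphabetically, ignoring any di-/tri- multipliers.
Assembling the pieces gives 4-ethyl-2-iodononan-4-ol.

4-ethyl-2-iodononan-4-ol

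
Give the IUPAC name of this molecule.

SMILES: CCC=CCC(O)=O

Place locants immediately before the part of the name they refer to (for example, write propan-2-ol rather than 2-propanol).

The longest carbon chain that includes the –COOH group and the multiple bond has 6 carbons, so the parent hydride is hexane.
The principal characteristic group is a carboxylic acid (terminal –COOH), named with the suffix -oic acid.
A C=C double bond in the chain gives the infix -ene-.
Number the chain so that the carboxylic acid carbon is C-1 by definition.
This places the double bond between C-3 and C-4.
The name is hex-3-enoic acid.

hex-3-enoic acid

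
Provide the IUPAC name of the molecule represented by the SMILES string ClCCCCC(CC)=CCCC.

9-chloro-5-ethylnon-4-ene

The longest carbon chain that includes the multiple bond has 9 carbons, so the parent hydride is nonane.
A C=C double bond in the chain gives the infix -ene-.
Choose the numbering such that numbering from this end puts the double bond at C-4 rather than C-5.
This places the double bond between C-4 and C-5; a chloro group at C-9; an ethyl group at C-5.
Substituent prefixes are cited in alphabetical order (multiplying prefixes like di-/tri- are ignored for ordering).
Assembling the pieces gives 9-chloro-5-ethylnon-4-ene.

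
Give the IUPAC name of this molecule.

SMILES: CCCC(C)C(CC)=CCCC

5-ethyl-6-methylnon-4-ene

The longest chain bearing the multiple bond is 9 carbons long (nonane).
There is one C=C double bond, indicated by the ending -ene.
The numbering direction is chosen so that numbering from this end puts the double bond at C-4 rather than C-5.
This places the double bond between C-4 and C-5; an ethyl group at C-5; a methyl group at C-6.
The substituents are ordered alphabetically, ignoring any di-/tri- multipliers.
Assembling the pieces gives 5-ethyl-6-methylnon-4-ene.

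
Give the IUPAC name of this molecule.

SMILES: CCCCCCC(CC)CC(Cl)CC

3-chloro-5-ethylundecane

The longest carbon chain is 11 atoms: the parent is undecane.
Number the chain so that the substituent locant set {3,5} is lower than {7,9} at the first point of difference.
With this numbering: a chloro group at C-3; an ethyl group at C-5.
The substituents are ordered alphabetically, ignoring any di-/tri- multipliers.
The name is 3-chloro-5-ethylundecane.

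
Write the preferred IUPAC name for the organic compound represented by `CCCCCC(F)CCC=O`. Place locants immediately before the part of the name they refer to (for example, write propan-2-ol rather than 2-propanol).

4-fluorononanal

The longest carbon chain that includes the –CHO group has 9 carbons, so the parent hydride is nonane.
An aldehyde (terminal –CHO) is the principal characteristic group, giving the suffix -al.
The numbering direction is chosen so that the aldehyde carbon is C-1 by definition.
That gives a fluoro group at C-4.
The name is 4-fluorononanal.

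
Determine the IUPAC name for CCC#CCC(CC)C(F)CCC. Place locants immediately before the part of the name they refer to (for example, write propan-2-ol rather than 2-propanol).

The longest chain bearing the multiple bond is 10 carbons long (decane).
A C≡C triple bond in the chain gives the infix -yne-.
Choose the numbering such that numbering from this end puts the triple bond at C-3 rather than C-7.
That gives the triple bond between C-3 and C-4; an ethyl group at C-6; a fluoro group at C-7.
Substituent prefixes are cited in alphabetical order (multiplying prefixes like di-/tri- are ignored for ordering).
The name is 6-ethyl-7-fluorodec-3-yne.

6-ethyl-7-fluorodec-3-yne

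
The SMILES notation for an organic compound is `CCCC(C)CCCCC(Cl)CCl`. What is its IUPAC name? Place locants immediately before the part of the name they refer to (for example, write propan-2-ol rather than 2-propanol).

The longest carbon chain is 10 atoms: the parent is decane.
Choose the numbering such that the substituent locant set {1,2,7} is lower than {4,9,10} at the first point of difference.
That gives chloro groups at C-1 and C-2; a methyl group at C-7.
Prefixes are listed alphabetically: chloro, methyl.
The name is 1,2-dichloro-7-methyldecane.

1,2-dichloro-7-methyldecane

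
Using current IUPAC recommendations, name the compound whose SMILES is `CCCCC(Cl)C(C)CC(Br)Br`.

The longest continuous carbon chain has 8 atoms, so the parent hydride is octane.
Number the chain so that the substituent locant set {1,1,3,4} is lower than {5,6,8,8} at the first point of difference.
With this numbering: two bromo groups at C-1; a chloro group at C-4; a methyl group at C-3.
The substituents are ordered alphabetically, ignoring any di-/tri- multipliers.
Putting it together: 1,1-dibromo-4-chloro-3-methyloctane.

1,1-dibromo-4-chloro-3-methyloctane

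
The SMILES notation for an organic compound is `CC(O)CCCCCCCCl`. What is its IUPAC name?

9-chlorononan-2-ol

The longest chain bearing the –OH group is 9 carbons long (nonane).
The highest-priority functional group is an alcohol (–OH), so the name ends in -ol.
Number the chain so that numbering from this end puts the hydroxyl group at C-2 rather than C-8.
This places the hydroxyl at C-2; a chloro group at C-9.
The name is 9-chlorononan-2-ol.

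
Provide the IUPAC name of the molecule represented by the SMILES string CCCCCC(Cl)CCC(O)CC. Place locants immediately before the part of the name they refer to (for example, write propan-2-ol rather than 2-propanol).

Counting along the main chain through the –OH group gives 11 carbons: the parent is undecane.
The highest-priority functional group is an alcohol (–OH), so the name ends in -ol.
Number the chain so that numbering from this end puts the hydroxyl group at C-3 rather than C-9.
With this numbering: the hydroxyl at C-3; a chloro group at C-6.
The name is 6-chloroundecan-3-ol.

6-chloroundecan-3-ol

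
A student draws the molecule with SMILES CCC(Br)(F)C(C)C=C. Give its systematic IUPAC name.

The longest carbon chain that includes the multiple bond has 6 carbons, so the parent hydride is hexane.
A C=C double bond in the chain gives the infix -ene-.
Choose the numbering such that numbering from this end puts the double bond at C-1 rather than C-5.
With this numbering: the double bond between C-1 and C-2; a bromo group at C-4; a fluoro group at C-4; a methyl group at C-3.
Prefixes are listed alphabetically: bromo, fluoro, methyl.
Putting it together: 4-bromo-4-fluoro-3-methylhex-1-ene.

4-bromo-4-fluoro-3-methylhex-1-ene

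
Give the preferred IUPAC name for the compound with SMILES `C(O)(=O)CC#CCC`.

The longest chain bearing the –COOH group and the multiple bond is 6 carbons long (hexane).
The principal characteristic group is a carboxylic acid (terminal –COOH), named with the suffix -oic acid.
A C≡C triple bond in the chain gives the infix -yne-.
Number the chain so that the carboxylic acid carbon is C-1 by definition.
With this numbering: the triple bond between C-3 and C-4.
Assembling the pieces gives hex-3-ynoic acid.

hex-3-ynoic acid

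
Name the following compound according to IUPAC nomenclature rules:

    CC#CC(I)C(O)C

The longest chain bearing the –OH group and the multiple bond is 6 carbons long (hexane).
The principal characteristic group is an alcohol (–OH), named with the suffix -ol.
A C≡C triple bond in the chain gives the infix -yne-.
Choose the numbering such that numbering from this end puts the hydroxyl group at C-2 rather than C-5.
This places the hydroxyl at C-2; the triple bond between C-4 and C-5; an iodo group at C-3.
The name is 3-iodohex-4-yn-2-ol.

3-iodohex-4-yn-2-ol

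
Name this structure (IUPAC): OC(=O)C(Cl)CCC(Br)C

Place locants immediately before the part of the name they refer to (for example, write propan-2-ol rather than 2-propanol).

Counting along the main chain through the –COOH group gives 6 carbons: the parent is hexane.
The highest-priority functional group is a carboxylic acid (terminal –COOH), so the name ends in -oic acid.
The numbering direction is chosen so that the carboxylic acid carbon is C-1 by definition.
That gives a bromo group at C-5; a chloro group at C-2.
Prefixes are listed alphabetically: bromo, chloro.
Assembling the pieces gives 5-bromo-2-chlorohexanoic acid.

5-bromo-2-chlorohexanoic acid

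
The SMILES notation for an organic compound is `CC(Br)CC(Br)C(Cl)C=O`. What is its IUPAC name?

3,5-dibromo-2-chlorohexanal

Counting along the main chain through the –CHO group gives 6 carbons: the parent is hexane.
The highest-priority functional group is an aldehyde (terminal –CHO), so the name ends in -al.
Number the chain so that the aldehyde carbon is C-1 by definition.
That gives bromo groups at C-3 and C-5; a chloro group at C-2.
The substituents are ordered alphabetically, ignoring any di-/tri- multipliers.
Putting it together: 3,5-dibromo-2-chlorohexanal.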